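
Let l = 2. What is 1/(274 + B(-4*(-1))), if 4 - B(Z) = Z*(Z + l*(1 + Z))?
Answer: 1/222 ≈ 0.0045045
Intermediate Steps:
B(Z) = 4 - Z*(2 + 3*Z) (B(Z) = 4 - Z*(Z + 2*(1 + Z)) = 4 - Z*(Z + (2 + 2*Z)) = 4 - Z*(2 + 3*Z))
1/(274 + B(-4*(-1))) = 1/(274 + (4 - 3*(-4*(-1))**2 - (-8)*(-1))) = 1/(274 + (4 - 3*4**2 - 2*4)) = 1/(274 + (4 - 3*16 - 8)) = 1/(274 + (4 - 48 - 8)) = 1/(274 - 52) = 1/222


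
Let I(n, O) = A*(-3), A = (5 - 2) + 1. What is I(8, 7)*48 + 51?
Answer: -525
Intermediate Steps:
A = 4 (A = 3 + 1 = 4)
I(n, O) = -12 (I(n, O) = 4*(-3) = -12)
I(8, 7)*48 + 51 = -12*48 + 51 = -576 + 51 = -525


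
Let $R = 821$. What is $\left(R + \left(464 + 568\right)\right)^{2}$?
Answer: $3433609$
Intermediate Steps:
$\left(R + \left(464 + 568\right)\right)^{2} = \left(821 + \left(464 + 568\right)\right)^{2} = \left(821 + 1032\right)^{2} = 1853^{2} = 3433609$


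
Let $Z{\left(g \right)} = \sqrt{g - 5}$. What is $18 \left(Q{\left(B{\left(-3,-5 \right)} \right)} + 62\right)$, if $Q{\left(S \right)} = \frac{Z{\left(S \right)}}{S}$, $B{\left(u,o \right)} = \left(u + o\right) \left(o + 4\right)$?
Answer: $1116 + \frac{9 \sqrt{3}}{4} \approx 1119.9$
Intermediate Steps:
$B{\left(u,o \right)} = \left(4 + o\right) \left(o + u\right)$ ($B{\left(u,o \right)} = \left(o + u\right) \left(4 + o\right) = \left(4 + o\right) \left(o + u\right)$)
$Z{\left(g \right)} = \sqrt{-5 + g}$
$Q{\left(S \right)} = \frac{\sqrt{-5 + S}}{S}$
$18 \left(Q{\left(B{\left(-3,-5 \right)} \right)} + 62\right) = 18 \left(\frac{\sqrt{-5 + \left(\left(-5\right)^{2} + 4 \left(-5\right) + 4 \left(-3\right) - -15\right)}}{\left(-5\right)^{2} + 4 \left(-5\right) + 4 \left(-3\right) - -15} + 62\right) = 18 \left(\frac{\sqrt{-5 + \left(25 - 20 - 12 + 15\right)}}{25 - 20 - 12 + 15} + 62\right) = 18 \left(\frac{\sqrt{-5 + 8}}{8} + 62\right) = 18 \left(\frac{\sqrt{3}}{8} + 62\right) = 18 \left(62 + \frac{\sqrt{3}}{8}\right) = 1116 + \frac{9 \sqrt{3}}{4}$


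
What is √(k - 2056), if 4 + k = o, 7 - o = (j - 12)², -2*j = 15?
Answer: I*√9733/2 ≈ 49.328*I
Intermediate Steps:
j = -15/2 (j = -½*15 = -15/2 ≈ -7.5000)
o = -1493/4 (o = 7 - (-15/2 - 12)² = 7 - (-39/2)² = 7 - 1*1521/4 = 7 - 1521/4 = -1493/4 ≈ -373.25)
k = -1509/4 (k = -4 - 1493/4 = -1509/4 ≈ -377.25)
√(k - 2056) = √(-1509/4 - 2056) = √(-9733/4) = I*√9733/2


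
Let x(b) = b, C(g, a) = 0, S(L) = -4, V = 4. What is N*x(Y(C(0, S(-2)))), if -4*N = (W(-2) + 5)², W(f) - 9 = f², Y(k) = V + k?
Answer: -324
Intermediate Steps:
Y(k) = 4 + k
W(f) = 9 + f²
N = -81 (N = -((9 + (-2)²) + 5)²/4 = -((9 + 4) + 5)²/4 = -(13 + 5)²/4 = -¼*18² = -¼*324 = -81)
N*x(Y(C(0, S(-2)))) = -81*(4 + 0) = -81*4 = -324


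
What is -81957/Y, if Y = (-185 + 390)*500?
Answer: -81957/102500 ≈ -0.79958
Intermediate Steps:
Y = 102500 (Y = 205*500 = 102500)
-81957/Y = -81957/102500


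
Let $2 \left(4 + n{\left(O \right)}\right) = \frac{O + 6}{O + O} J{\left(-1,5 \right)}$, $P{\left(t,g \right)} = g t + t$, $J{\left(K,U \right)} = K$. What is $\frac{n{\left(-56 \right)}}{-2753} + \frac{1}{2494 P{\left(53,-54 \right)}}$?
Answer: $\frac{1656681111}{1080046432528} \approx 0.0015339$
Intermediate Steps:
$P{\left(t,g \right)} = t + g t$
$n{\left(O \right)} = -4 - \frac{6 + O}{4 O}$ ($n{\left(O \right)} = -4 + \frac{\frac{O + 6}{O + O} \left(-1\right)}{2} = -4 + \frac{\frac{6 + O}{2 O} \left(-1\right)}{2} = -4 + \frac{\left(- \frac{1}{2}\right) \frac{1}{O} \left(6 + O\right)}{2} = -4 - \frac{6 + O}{4 O}$)
$\frac{n{\left(-56 \right)}}{-2753} + \frac{1}{2494 P{\left(53,-54 \right)}} = \frac{\frac{1}{4} \frac{1}{-56} \left(-6 - -952\right)}{-2753} + \frac{1}{2494 \cdot 53 \left(1 - 54\right)} = \frac{1}{4} \left(- \frac{1}{56}\right) \left(-6 + 952\right) \left(- \frac{1}{2753}\right) + \frac{1}{2494 \cdot 53 \left(-53\right)} = \frac{1}{4} \left(- \frac{1}{56}\right) 946 \left(- \frac{1}{2753}\right) + \frac{1}{2494 \left(-2809\right)} = \left(- \frac{473}{112}\right) \left(- \frac{1}{2753}\right) + \frac{1}{2494} \left(- \frac{1}{2809}\right) = \frac{473}{308336} - \frac{1}{7005646} = \frac{1656681111}{1080046432528}$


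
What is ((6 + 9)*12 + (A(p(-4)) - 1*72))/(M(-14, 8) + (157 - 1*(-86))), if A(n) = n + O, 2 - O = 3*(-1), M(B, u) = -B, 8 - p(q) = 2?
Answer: 119/257 ≈ 0.46304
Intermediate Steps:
p(q) = 6 (p(q) = 8 - 1*2 = 8 - 2 = 6)
O = 5 (O = 2 - 3*(-1) = 2 - 1*(-3) = 2 + 3 = 5)
A(n) = 5 + n (A(n) = n + 5 = 5 + n)
((6 + 9)*12 + (A(p(-4)) - 1*72))/(M(-14, 8) + (157 - 1*(-86))) = ((6 + 9)*12 + ((5 + 6) - 1*72))/(-1*(-14) + (157 - 1*(-86))) = (15*12 + (11 - 72))/(14 + (157 + 86)) = (180 - 61)/(14 + 243) = 119/257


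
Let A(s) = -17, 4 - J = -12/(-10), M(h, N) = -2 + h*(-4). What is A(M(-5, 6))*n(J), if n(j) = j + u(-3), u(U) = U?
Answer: 17/5 ≈ 3.4000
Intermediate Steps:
M(h, N) = -2 - 4*h
J = 14/5 (J = 4 - (-12)/(-10) = 4 - (-12)*(-1)/10 = 4 - 1*6/5 = 4 - 6/5 = 14/5 ≈ 2.8000)
n(j) = -3 + j (n(j) = j - 3 = -3 + j)
A(M(-5, 6))*n(J) = -17*(-3 + 14/5) = -17*(-⅕) = 17/5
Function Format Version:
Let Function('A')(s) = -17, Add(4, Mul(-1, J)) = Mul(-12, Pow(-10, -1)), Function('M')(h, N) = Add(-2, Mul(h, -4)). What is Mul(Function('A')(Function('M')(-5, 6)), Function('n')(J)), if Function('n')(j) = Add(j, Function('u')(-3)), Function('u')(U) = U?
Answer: Rational(17, 5) ≈ 3.4000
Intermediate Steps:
Function('M')(h, N) = Add(-2, Mul(-4, h))
J = Rational(14, 5) (J = Add(4, Mul(-1, Mul(-12, Pow(-10, -1)))) = Add(4, Mul(-1, Mul(-12, Rational(-1, 10)))) = Add(4, Mul(-1, Rational(6, 5))) = Add(4, Rational(-6, 5)) = Rational(14, 5) ≈ 2.8000)
Function('n')(j) = Add(-3, j) (Function('n')(j) = Add(j, -3) = Add(-3, j))
Mul(Function('A')(Function('M')(-5, 6)), Function('n')(J)) = Mul(-17, Add(-3, Rational(14, 5))) = Mul(-17, Rational(-1, 5)) = Rational(17, 5)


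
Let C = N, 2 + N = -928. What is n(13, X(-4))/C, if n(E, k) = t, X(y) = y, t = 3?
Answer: -1/310 ≈ -0.0032258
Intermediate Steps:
N = -930 (N = -2 - 928 = -930)
n(E, k) = 3
C = -930
n(13, X(-4))/C = 3/(-930) = 3*(-1/930) = -1/310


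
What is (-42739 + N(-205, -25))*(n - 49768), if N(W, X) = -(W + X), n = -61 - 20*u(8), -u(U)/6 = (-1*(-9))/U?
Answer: 2112442246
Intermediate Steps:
u(U) = -54/U (u(U) = -6*(-1*(-9))/U = -54/U)
n = 74 (n = -61 - (-1080)/8 = -61 - 20*(-27/4) = -61 + 135 = 74)
N(W, X) = -W - X
(-42739 + N(-205, -25))*(n - 49768) = (-42739 + (-1*(-205) - 1*(-25)))*(74 - 49768) = (-42739 + (205 + 25))*(-49694) = (-42739 + 230)*(-49694) = -42509*(-49694) = 2112442246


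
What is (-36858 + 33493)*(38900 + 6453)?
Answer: -152612845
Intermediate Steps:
(-36858 + 33493)*(38900 + 6453) = -3365*45353 = -152612845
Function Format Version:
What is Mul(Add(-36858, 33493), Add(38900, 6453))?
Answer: -152612845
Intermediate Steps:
Mul(Add(-36858, 33493), Add(38900, 6453)) = Mul(-3365, 45353) = -152612845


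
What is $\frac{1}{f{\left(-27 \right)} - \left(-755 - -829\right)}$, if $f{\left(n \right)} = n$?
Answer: $- \frac{1}{101} \approx -0.009901$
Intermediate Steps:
$\frac{1}{f{\left(-27 \right)} - \left(-755 - -829\right)} = \frac{1}{-27 - \left(-755 - -829\right)} = \frac{1}{-27 - \left(-755 + 829\right)} = \frac{1}{-27 - 74} = \frac{1}{-101} = - \frac{1}{101}$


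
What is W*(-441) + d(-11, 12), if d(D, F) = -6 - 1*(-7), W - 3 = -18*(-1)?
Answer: -9260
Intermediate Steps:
W = 21 (W = 3 - 18*(-1) = 3 + 18 = 21)
d(D, F) = 1 (d(D, F) = -6 + 7 = 1)
W*(-441) + d(-11, 12) = 21*(-441) + 1 = -9261 + 1 = -9260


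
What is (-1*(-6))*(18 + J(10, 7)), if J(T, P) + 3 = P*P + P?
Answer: 426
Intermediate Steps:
J(T, P) = -3 + P + P² (J(T, P) = -3 + (P*P + P) = -3 + (P² + P) = -3 + (P + P²) = -3 + P + P²)
(-1*(-6))*(18 + J(10, 7)) = (-1*(-6))*(18 + (-3 + 7 + 7²)) = 6*(18 + (-3 + 7 + 49)) = 6*(18 + 53) = 6*71 = 426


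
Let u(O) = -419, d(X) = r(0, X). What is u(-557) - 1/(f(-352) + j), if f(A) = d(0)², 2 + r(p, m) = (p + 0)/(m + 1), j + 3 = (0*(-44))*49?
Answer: -420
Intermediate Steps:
j = -3 (j = -3 + (0*(-44))*49 = -3 + 0*49 = -3 + 0 = -3)
r(p, m) = -2 + p/(1 + m) (r(p, m) = -2 + (p + 0)/(m + 1) = -2 + p/(1 + m))
d(X) = (-2 - 2*X)/(1 + X) (d(X) = (-2 + 0 - 2*X)/(1 + X) = (-2 - 2*X)/(1 + X))
f(A) = 4 (f(A) = (-2)² = 4)
u(-557) - 1/(f(-352) + j) = -419 - 1/(4 - 3) = -419 - 1/1 = -419 - 1*1 = -419 - 1 = -420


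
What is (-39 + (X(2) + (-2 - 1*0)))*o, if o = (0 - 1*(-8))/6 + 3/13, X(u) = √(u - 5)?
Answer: -2501/39 + 61*I*√3/39 ≈ -64.128 + 2.7091*I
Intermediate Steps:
X(u) = √(-5 + u)
o = 61/39 (o = (0 + 8)*(⅙) + 3*(1/13) = 8*(⅙) + 3/13 = 4/3 + 3/13 = 61/39 ≈ 1.5641)
(-39 + (X(2) + (-2 - 1*0)))*o = (-39 + (√(-5 + 2) + (-2 - 1*0)))*(61/39) = (-39 + (√(-3) + (-2 + 0)))*(61/39) = (-39 + (I*√3 - 2))*(61/39) = (-39 + (-2 + I*√3))*(61/39) = (-41 + I*√3)*(61/39) = -2501/39 + 61*I*√3/39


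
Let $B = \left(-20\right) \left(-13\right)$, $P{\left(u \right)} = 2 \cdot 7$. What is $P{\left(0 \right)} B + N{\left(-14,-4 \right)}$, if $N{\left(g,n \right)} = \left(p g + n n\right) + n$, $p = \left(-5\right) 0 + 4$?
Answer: $3596$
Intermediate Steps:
$p = 4$ ($p = 0 + 4 = 4$)
$P{\left(u \right)} = 14$
$B = 260$
$N{\left(g,n \right)} = n + n^{2} + 4 g$ ($N{\left(g,n \right)} = \left(4 g + n n\right) + n = \left(4 g + n^{2}\right) + n = \left(n^{2} + 4 g\right) + n = n + n^{2} + 4 g$)
$P{\left(0 \right)} B + N{\left(-14,-4 \right)} = 14 \cdot 260 + \left(-4 + \left(-4\right)^{2} + 4 \left(-14\right)\right) = 3640 - 44 = 3596$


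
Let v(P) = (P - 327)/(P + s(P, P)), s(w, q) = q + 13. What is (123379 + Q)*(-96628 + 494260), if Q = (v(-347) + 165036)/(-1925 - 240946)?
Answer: 2704716184459249216/55131717 ≈ 4.9059e+10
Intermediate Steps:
s(w, q) = 13 + q
v(P) = (-327 + P)/(13 + 2*P) (v(P) = (P - 327)/(P + (13 + P)) = (-327 + P)/(13 + 2*P))
Q = -112390190/165395151 (Q = ((-327 - 347)/(13 + 2*(-347)) + 165036)/(-1925 - 240946) = (-674/(13 - 694) + 165036)/(-242871) = (-674/(-681) + 165036)*(-1/242871) = (-1/681*(-674) + 165036)*(-1/242871) = (674/681 + 165036)*(-1/242871) = (112390190/681)*(-1/242871) = -112390190/165395151 ≈ -0.67953)
(123379 + Q)*(-96628 + 494260) = (123379 - 112390190/165395151)*(-96628 + 494260) = (20406175945039/165395151)*397632 = 2704716184459249216/55131717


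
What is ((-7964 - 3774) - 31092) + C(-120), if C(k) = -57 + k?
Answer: -43007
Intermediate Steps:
((-7964 - 3774) - 31092) + C(-120) = ((-7964 - 3774) - 31092) + (-57 - 120) = (-11738 - 31092) - 177 = -42830 - 177 = -43007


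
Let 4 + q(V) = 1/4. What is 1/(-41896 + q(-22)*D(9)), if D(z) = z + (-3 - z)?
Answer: -4/167539 ≈ -2.3875e-5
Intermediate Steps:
q(V) = -15/4 (q(V) = -4 + 1/4 = -15/4)
D(z) = -3
1/(-41896 + q(-22)*D(9)) = 1/(-41896 - 15/4*(-3)) = 1/(-41896 + 45/4) = 1/(-167539/4) = -4/167539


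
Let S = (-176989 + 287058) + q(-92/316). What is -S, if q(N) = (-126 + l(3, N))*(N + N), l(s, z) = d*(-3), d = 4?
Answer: -8701799/79 ≈ -1.1015e+5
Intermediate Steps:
l(s, z) = -12 (l(s, z) = 4*(-3) = -12)
q(N) = -276*N (q(N) = (-126 - 12)*(N + N) = -276*N)
S = 8701799/79 (S = (-176989 + 287058) - (-25392)/316 = 110069 - (-25392)/316 = 110069 - 276*(-23/79) = 110069 + 6348/79 = 8701799/79 ≈ 1.1015e+5)
-S = -1*8701799/79 = -8701799/79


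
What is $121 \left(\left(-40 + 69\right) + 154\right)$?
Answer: $22143$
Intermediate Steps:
$121 \left(\left(-40 + 69\right) + 154\right) = 121 \left(29 + 154\right) = 121 \cdot 183 = 22143$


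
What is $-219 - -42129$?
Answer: $41910$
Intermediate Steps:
$-219 - -42129 = -219 + 42129 = 41910$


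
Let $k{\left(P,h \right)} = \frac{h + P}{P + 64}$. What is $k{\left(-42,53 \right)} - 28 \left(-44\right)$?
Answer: $\frac{2465}{2} \approx 1232.5$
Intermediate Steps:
$k{\left(P,h \right)} = \frac{P + h}{64 + P}$
$k{\left(-42,53 \right)} - 28 \left(-44\right) = \frac{-42 + 53}{64 - 42} - 28 \left(-44\right) = \frac{1}{22} \cdot 11 - -1232 = \frac{1}{22} \cdot 11 + 1232 = \frac{1}{2} + 1232 = \frac{2465}{2}$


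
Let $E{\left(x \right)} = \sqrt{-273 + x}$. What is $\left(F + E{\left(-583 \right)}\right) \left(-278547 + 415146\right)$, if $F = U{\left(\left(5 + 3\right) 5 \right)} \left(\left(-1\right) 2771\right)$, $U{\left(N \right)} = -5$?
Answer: $1892579145 + 273198 i \sqrt{214} \approx 1.8926 \cdot 10^{9} + 3.9965 \cdot 10^{6} i$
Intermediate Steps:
$F = 13855$ ($F = - 5 \left(\left(-1\right) 2771\right) = \left(-5\right) \left(-2771\right) = 13855$)
$\left(F + E{\left(-583 \right)}\right) \left(-278547 + 415146\right) = \left(13855 + \sqrt{-273 - 583}\right) \left(-278547 + 415146\right) = \left(13855 + \sqrt{-856}\right) 136599 = \left(13855 + 2 i \sqrt{214}\right) 136599 = 1892579145 + 273198 i \sqrt{214}$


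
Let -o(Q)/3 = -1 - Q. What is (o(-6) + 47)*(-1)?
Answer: -32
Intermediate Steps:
o(Q) = 3 + 3*Q (o(Q) = -3*(-1 - Q) = 3 + 3*Q)
(o(-6) + 47)*(-1) = ((3 + 3*(-6)) + 47)*(-1) = ((3 - 18) + 47)*(-1) = (-15 + 47)*(-1) = 32*(-1) = -32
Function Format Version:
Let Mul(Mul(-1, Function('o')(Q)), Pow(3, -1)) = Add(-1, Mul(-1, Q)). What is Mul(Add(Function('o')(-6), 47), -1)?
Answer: -32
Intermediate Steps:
Function('o')(Q) = Add(3, Mul(3, Q)) (Function('o')(Q) = Mul(-3, Add(-1, Mul(-1, Q))) = Add(3, Mul(3, Q)))
Mul(Add(Function('o')(-6), 47), -1) = Mul(Add(Add(3, Mul(3, -6)), 47), -1) = Mul(Add(Add(3, -18), 47), -1) = Mul(Add(-15, 47), -1) = Mul(32, -1) = -32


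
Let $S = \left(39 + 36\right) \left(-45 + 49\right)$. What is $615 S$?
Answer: $184500$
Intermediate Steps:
$S = 300$ ($S = 75 \cdot 4 = 300$)
$615 S = 615 \cdot 300 = 184500$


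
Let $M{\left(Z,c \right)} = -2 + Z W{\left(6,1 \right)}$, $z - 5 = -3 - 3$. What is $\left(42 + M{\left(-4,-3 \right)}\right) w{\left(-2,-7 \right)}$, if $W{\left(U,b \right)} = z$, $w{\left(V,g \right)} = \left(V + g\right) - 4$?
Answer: $-572$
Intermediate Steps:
$z = -1$ ($z = 5 - 6 = -1$)
$w{\left(V,g \right)} = -4 + V + g$
$W{\left(U,b \right)} = -1$
$M{\left(Z,c \right)} = -2 - Z$ ($M{\left(Z,c \right)} = -2 + Z \left(-1\right) = -2 - Z$)
$\left(42 + M{\left(-4,-3 \right)}\right) w{\left(-2,-7 \right)} = \left(42 - -2\right) \left(-4 - 2 - 7\right) = \left(42 + \left(-2 + 4\right)\right) \left(-13\right) = \left(42 + 2\right) \left(-13\right) = 44 \left(-13\right) = -572$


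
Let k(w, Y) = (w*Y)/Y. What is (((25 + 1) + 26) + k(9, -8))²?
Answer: 3721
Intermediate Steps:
k(w, Y) = w (k(w, Y) = (Y*w)/Y = w)
(((25 + 1) + 26) + k(9, -8))² = (((25 + 1) + 26) + 9)² = ((26 + 26) + 9)² = (52 + 9)² = 61² = 3721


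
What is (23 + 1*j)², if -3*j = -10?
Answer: 6241/9 ≈ 693.44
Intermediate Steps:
j = 10/3 (j = -⅓*(-10) = 10/3 ≈ 3.3333)
(23 + 1*j)² = (23 + 1*(10/3))² = (23 + 10/3)² = (79/3)² = 6241/9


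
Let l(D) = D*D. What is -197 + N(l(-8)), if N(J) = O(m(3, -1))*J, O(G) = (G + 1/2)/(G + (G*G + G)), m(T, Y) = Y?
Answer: -165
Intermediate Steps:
O(G) = (1/2 + G)/(G**2 + 2*G) (O(G) = (G + 1/2)/(G + (G**2 + G)) = (1/2 + G)/(G + (G + G**2)) = (1/2 + G)/(G**2 + 2*G))
l(D) = D**2
N(J) = J/2 (N(J) = ((1/2 - 1)/((-1)*(2 - 1)))*J = (-1*(-1/2)/1)*J = (-1*1*(-1/2))*J = J/2)
-197 + N(l(-8)) = -197 + (1/2)*(-8)**2 = -197 + (1/2)*64 = -197 + 32 = -165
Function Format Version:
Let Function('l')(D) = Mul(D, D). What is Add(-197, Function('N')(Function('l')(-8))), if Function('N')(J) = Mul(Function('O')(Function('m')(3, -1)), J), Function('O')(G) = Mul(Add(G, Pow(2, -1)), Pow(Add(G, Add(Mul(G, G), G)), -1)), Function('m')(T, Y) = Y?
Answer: -165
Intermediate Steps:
Function('O')(G) = Mul(Pow(Add(Pow(G, 2), Mul(2, G)), -1), Add(Rational(1, 2), G)) (Function('O')(G) = Mul(Add(G, Rational(1, 2)), Pow(Add(G, Add(Pow(G, 2), G)), -1)) = Mul(Add(Rational(1, 2), G), Pow(Add(G, Add(G, Pow(G, 2))), -1)) = Mul(Add(Rational(1, 2), G), Pow(Add(Pow(G, 2), Mul(2, G)), -1)) = Mul(Pow(Add(Pow(G, 2), Mul(2, G)), -1), Add(Rational(1, 2), G)))
Function('l')(D) = Pow(D, 2)
Function('N')(J) = Mul(Rational(1, 2), J) (Function('N')(J) = Mul(Mul(Pow(-1, -1), Pow(Add(2, -1), -1), Add(Rational(1, 2), -1)), J) = Mul(Mul(-1, Pow(1, -1), Rational(-1, 2)), J) = Mul(Mul(-1, 1, Rational(-1, 2)), J) = Mul(Rational(1, 2), J))
Add(-197, Function('N')(Function('l')(-8))) = Add(-197, Mul(Rational(1, 2), Pow(-8, 2))) = Add(-197, Mul(Rational(1, 2), 64)) = Add(-197, 32) = -165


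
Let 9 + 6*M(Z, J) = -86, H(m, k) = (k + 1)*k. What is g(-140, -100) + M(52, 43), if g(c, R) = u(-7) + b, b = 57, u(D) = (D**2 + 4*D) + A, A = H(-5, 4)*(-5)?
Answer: -227/6 ≈ -37.833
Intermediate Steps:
H(m, k) = k*(1 + k) (H(m, k) = (1 + k)*k = k*(1 + k))
M(Z, J) = -95/6 (M(Z, J) = -3/2 + (1/6)*(-86) = -3/2 - 43/3 = -95/6)
A = -100 (A = (4*(1 + 4))*(-5) = (4*5)*(-5) = 20*(-5) = -100)
u(D) = -100 + D**2 + 4*D (u(D) = (D**2 + 4*D) - 100 = -100 + D**2 + 4*D)
g(c, R) = -22 (g(c, R) = (-100 + (-7)**2 + 4*(-7)) + 57 = (-100 + 49 - 28) + 57 = -79 + 57 = -22)
g(-140, -100) + M(52, 43) = -22 - 95/6 = -227/6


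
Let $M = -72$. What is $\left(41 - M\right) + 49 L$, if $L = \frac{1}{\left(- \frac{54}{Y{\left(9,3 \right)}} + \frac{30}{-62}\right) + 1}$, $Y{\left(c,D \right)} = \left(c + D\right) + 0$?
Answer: $\frac{24873}{247} \approx 100.7$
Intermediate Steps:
$Y{\left(c,D \right)} = D + c$ ($Y{\left(c,D \right)} = \left(D + c\right) + 0 = D + c$)
$L = - \frac{62}{247}$ ($L = \frac{1}{\left(- \frac{54}{3 + 9} + \frac{30}{-62}\right) + 1} = \frac{1}{\left(- \frac{54}{12} + 30 \left(- \frac{1}{62}\right)\right) + 1} = \frac{1}{\left(\left(-54\right) \frac{1}{12} - \frac{15}{31}\right) + 1} = \frac{1}{\left(- \frac{9}{2} - \frac{15}{31}\right) + 1} = \frac{1}{- \frac{309}{62} + 1} = \frac{1}{- \frac{247}{62}} = - \frac{62}{247} \approx -0.25101$)
$\left(41 - M\right) + 49 L = \left(41 - -72\right) + 49 \left(- \frac{62}{247}\right) = \left(41 + 72\right) - \frac{3038}{247} = 113 - \frac{3038}{247} = \frac{24873}{247}$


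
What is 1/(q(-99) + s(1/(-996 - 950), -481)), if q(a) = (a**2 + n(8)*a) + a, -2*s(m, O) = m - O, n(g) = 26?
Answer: 3892/26806151 ≈ 0.00014519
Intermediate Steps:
s(m, O) = O/2 - m/2 (s(m, O) = -(m - O)/2 = O/2 - m/2)
q(a) = a**2 + 27*a (q(a) = (a**2 + 26*a) + a = a**2 + 27*a)
1/(q(-99) + s(1/(-996 - 950), -481)) = 1/(-99*(27 - 99) + ((1/2)*(-481) - 1/(2*(-996 - 950)))) = 1/(-99*(-72) + (-481/2 - 1/2/(-1946))) = 1/(7128 + (-481/2 - 1/2*(-1/1946))) = 1/(7128 + (-481/2 + 1/3892)) = 1/(7128 - 936025/3892) = 1/(26806151/3892) = 3892/26806151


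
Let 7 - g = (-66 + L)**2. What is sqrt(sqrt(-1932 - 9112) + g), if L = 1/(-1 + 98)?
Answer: sqrt(-40906938 + 18818*I*sqrt(2761))/97 ≈ 0.79685 + 65.941*I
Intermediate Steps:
L = 1/97 ≈ 0.010309
g = -40906938/9409 (g = 7 - (-66 + 1/97)**2 = 7 - (-6401/97)**2 = 7 - 1*40972801/9409 = 7 - 40972801/9409 = -40906938/9409 ≈ -4347.6)
sqrt(sqrt(-1932 - 9112) + g) = sqrt(sqrt(-1932 - 9112) - 40906938/9409) = sqrt(sqrt(-11044) - 40906938/9409) = sqrt(2*I*sqrt(2761) - 40906938/9409) = sqrt(-40906938/9409 + 2*I*sqrt(2761))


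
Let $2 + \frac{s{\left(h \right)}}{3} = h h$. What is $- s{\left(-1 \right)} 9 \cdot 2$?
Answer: $54$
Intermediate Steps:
$s{\left(h \right)} = -6 + 3 h^{2}$ ($s{\left(h \right)} = -6 + 3 h h = -6 + 3 h^{2}$)
$- s{\left(-1 \right)} 9 \cdot 2 = - \left(-6 + 3 \left(-1\right)^{2}\right) 9 \cdot 2 = - \left(-6 + 3 \cdot 1\right) 9 \cdot 2 = - \left(-6 + 3\right) 9 \cdot 2 = - \left(-3\right) 9 \cdot 2 = - \left(-27\right) 2 = \left(-1\right) \left(-54\right) = 54$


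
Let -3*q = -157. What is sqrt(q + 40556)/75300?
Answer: sqrt(14619)/45180 ≈ 0.0026762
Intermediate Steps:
q = 157/3 (q = -1/3*(-157) = 157/3 ≈ 52.333)
sqrt(q + 40556)/75300 = sqrt(157/3 + 40556)/75300 = sqrt(121825/3)*(1/75300) = (5*sqrt(14619)/3)*(1/75300) = sqrt(14619)/45180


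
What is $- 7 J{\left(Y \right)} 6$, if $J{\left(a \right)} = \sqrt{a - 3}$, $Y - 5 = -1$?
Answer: $-42$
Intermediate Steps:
$Y = 4$ ($Y = 5 - 1 = 4$)
$J{\left(a \right)} = \sqrt{-3 + a}$
$- 7 J{\left(Y \right)} 6 = - 7 \sqrt{-3 + 4} \cdot 6 = - 7 \sqrt{1} \cdot 6 = \left(-7\right) 1 \cdot 6 = \left(-7\right) 6 = -42$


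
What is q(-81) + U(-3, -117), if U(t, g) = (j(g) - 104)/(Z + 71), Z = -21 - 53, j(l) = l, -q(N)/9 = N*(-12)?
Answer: -26023/3 ≈ -8674.3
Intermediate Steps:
q(N) = 108*N (q(N) = -9*N*(-12) = -(-108)*N = 108*N)
Z = -74
U(t, g) = 104/3 - g/3 (U(t, g) = (g - 104)/(-74 + 71) = (-104 + g)/(-3) = (-104 + g)*(-1/3) = 104/3 - g/3)
q(-81) + U(-3, -117) = 108*(-81) + (104/3 - 1/3*(-117)) = -8748 + (104/3 + 39) = -8748 + 221/3 = -26023/3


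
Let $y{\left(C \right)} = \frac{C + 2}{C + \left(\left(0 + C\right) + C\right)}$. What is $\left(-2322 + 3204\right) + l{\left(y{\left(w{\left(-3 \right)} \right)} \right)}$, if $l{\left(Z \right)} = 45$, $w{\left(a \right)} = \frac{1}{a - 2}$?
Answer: $927$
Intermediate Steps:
$w{\left(a \right)} = \frac{1}{-2 + a}$
$y{\left(C \right)} = \frac{2 + C}{3 C}$ ($y{\left(C \right)} = \frac{2 + C}{C + \left(C + C\right)} = \frac{2 + C}{C + 2 C} = \frac{2 + C}{3 C}$)
$\left(-2322 + 3204\right) + l{\left(y{\left(w{\left(-3 \right)} \right)} \right)} = \left(-2322 + 3204\right) + 45 = 882 + 45 = 927$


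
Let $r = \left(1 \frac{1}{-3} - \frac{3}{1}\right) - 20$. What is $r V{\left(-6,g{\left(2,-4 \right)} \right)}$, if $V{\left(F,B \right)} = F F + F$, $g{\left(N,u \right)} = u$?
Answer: $-700$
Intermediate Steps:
$r = - \frac{70}{3}$ ($r = \left(1 \left(- \frac{1}{3}\right) - 3\right) - 20 = \left(- \frac{1}{3} - 3\right) - 20 = - \frac{10}{3} - 20 = - \frac{70}{3} \approx -23.333$)
$V{\left(F,B \right)} = F + F^{2}$ ($V{\left(F,B \right)} = F^{2} + F = F + F^{2}$)
$r V{\left(-6,g{\left(2,-4 \right)} \right)} = - \frac{70 \left(- 6 \left(1 - 6\right)\right)}{3} = - \frac{70 \left(\left(-6\right) \left(-5\right)\right)}{3} = \left(- \frac{70}{3}\right) 30 = -700$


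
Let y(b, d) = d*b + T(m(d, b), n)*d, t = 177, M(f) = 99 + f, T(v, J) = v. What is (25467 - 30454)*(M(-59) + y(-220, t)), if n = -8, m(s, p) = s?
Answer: 37756577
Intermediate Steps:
y(b, d) = d**2 + b*d (y(b, d) = d*b + d*d = b*d + d**2 = d**2 + b*d)
(25467 - 30454)*(M(-59) + y(-220, t)) = (25467 - 30454)*((99 - 59) + 177*(-220 + 177)) = -4987*(40 + 177*(-43)) = -4987*(40 - 7611) = -4987*(-7571) = 37756577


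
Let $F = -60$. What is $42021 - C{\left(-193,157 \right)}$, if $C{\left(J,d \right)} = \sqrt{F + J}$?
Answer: $42021 - i \sqrt{253} \approx 42021.0 - 15.906 i$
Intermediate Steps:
$C{\left(J,d \right)} = \sqrt{-60 + J}$
$42021 - C{\left(-193,157 \right)} = 42021 - \sqrt{-60 - 193} = 42021 - \sqrt{-253} = 42021 - i \sqrt{253}$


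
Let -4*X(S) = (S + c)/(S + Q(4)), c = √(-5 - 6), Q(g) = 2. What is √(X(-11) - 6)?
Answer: √(-227 + I*√11)/6 ≈ 0.018344 + 2.5112*I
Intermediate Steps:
c = I*√11 (c = √(-11) = I*√11 ≈ 3.3166*I)
X(S) = -(S + I*√11)/(4*(2 + S)) (X(S) = -(S + I*√11)/(4*(S + 2)) = -(S + I*√11)/(4*(2 + S)))
√(X(-11) - 6) = √((-1*(-11) - I*√11)/(4*(2 - 11)) - 6) = √((¼)*(11 - I*√11)/(-9) - 6) = √((¼)*(-⅑)*(11 - I*√11) - 6) = √((-11/36 + I*√11/36) - 6) = √(-227/36 + I*√11/36)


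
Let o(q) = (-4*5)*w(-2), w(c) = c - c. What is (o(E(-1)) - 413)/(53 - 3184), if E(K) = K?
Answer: 413/3131 ≈ 0.13191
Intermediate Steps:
w(c) = 0
o(q) = 0 (o(q) = -4*5*0 = -20*0 = 0)
(o(E(-1)) - 413)/(53 - 3184) = (0 - 413)/(53 - 3184) = -413/(-3131) = -413*(-1/3131) = 413/3131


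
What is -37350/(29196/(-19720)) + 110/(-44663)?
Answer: 913782559290/36221693 ≈ 25228.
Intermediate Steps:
-37350/(29196/(-19720)) + 110/(-44663) = -37350/(29196*(-1/19720)) + 110*(-1/44663) = -37350/(-7299/4930) - 110/44663 = -37350*(-4930/7299) - 110/44663 = 20459500/811 - 110/44663 = 913782559290/36221693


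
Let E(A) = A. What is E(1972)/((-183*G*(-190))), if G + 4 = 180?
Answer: 493/1529880 ≈ 0.00032225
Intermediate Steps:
G = 176 (G = -4 + 180 = 176)
E(1972)/((-183*G*(-190))) = 1972/((-183*176*(-190))) = 1972/((-32208*(-190))) = 1972/6119520 = 1972*(1/6119520) = 493/1529880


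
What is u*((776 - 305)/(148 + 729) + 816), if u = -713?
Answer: -510581439/877 ≈ -5.8219e+5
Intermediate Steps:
u*((776 - 305)/(148 + 729) + 816) = -713*((776 - 305)/(148 + 729) + 816) = -713*(471/877 + 816) = -713*716103/877 = -510581439/877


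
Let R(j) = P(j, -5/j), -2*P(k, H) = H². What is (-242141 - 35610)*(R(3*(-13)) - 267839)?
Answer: 226302144314513/3042 ≈ 7.4393e+10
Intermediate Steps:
P(k, H) = -H²/2
R(j) = -25/(2*j²) (R(j) = -25/j²/2 = -25/(2*j²))
(-242141 - 35610)*(R(3*(-13)) - 267839) = (-242141 - 35610)*(-25/(2*(3*(-13))²) - 267839) = -277751*(-25/2/(-39)² - 267839) = -277751*(-25/2*1/1521 - 267839) = -277751*(-25/3042 - 267839) = -277751*(-814766263/3042) = 226302144314513/3042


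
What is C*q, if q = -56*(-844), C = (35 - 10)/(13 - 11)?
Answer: 590800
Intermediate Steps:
C = 25/2 ≈ 12.500
q = 47264
C*q = (25/2)*47264 = 590800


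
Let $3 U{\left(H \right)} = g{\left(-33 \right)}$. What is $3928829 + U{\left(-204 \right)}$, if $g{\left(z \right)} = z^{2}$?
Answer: $3929192$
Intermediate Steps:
$U{\left(H \right)} = 363$ ($U{\left(H \right)} = \frac{\left(-33\right)^{2}}{3} = \frac{1}{3} \cdot 1089 = 363$)
$3928829 + U{\left(-204 \right)} = 3928829 + 363 = 3929192$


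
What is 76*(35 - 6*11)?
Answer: -2356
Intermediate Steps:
76*(35 - 6*11) = 76*(35 - 66) = 76*(-31) = -2356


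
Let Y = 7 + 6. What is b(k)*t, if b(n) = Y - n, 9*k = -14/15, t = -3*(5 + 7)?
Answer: -7076/15 ≈ -471.73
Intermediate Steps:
Y = 13
t = -36 (t = -3*12 = -36)
k = -14/135 (k = (-14/15)/9 = (-14*1/15)/9 = (1/9)*(-14/15) = -14/135 ≈ -0.10370)
b(n) = 13 - n
b(k)*t = (13 - 1*(-14/135))*(-36) = (13 + 14/135)*(-36) = (1769/135)*(-36) = -7076/15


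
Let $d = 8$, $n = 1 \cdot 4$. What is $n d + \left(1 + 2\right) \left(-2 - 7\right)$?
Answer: $5$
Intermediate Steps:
$n = 4$
$n d + \left(1 + 2\right) \left(-2 - 7\right) = 4 \cdot 8 + \left(1 + 2\right) \left(-2 - 7\right) = 32 + 3 \left(-9\right) = 32 - 27 = 5$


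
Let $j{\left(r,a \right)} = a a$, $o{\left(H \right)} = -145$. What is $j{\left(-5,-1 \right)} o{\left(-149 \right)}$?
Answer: $-145$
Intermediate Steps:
$j{\left(r,a \right)} = a^{2}$
$j{\left(-5,-1 \right)} o{\left(-149 \right)} = \left(-1\right)^{2} \left(-145\right) = 1 \left(-145\right) = -145$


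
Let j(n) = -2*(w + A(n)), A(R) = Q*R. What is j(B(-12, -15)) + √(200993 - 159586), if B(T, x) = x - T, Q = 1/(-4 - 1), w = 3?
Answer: -36/5 + √41407 ≈ 196.29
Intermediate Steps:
Q = -⅕ (Q = 1/(-5) = -⅕ ≈ -0.20000)
A(R) = -R/5
j(n) = -6 + 2*n/5 (j(n) = -2*(3 - n/5) = -6 + 2*n/5)
j(B(-12, -15)) + √(200993 - 159586) = (-6 + 2*(-15 - 1*(-12))/5) + √(200993 - 159586) = (-6 + 2*(-15 + 12)/5) + √41407 = (-6 + (⅖)*(-3)) + √41407 = (-6 - 6/5) + √41407 = -36/5 + √41407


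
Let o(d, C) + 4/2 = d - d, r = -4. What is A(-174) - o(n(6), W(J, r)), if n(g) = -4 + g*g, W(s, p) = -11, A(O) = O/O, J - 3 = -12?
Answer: 3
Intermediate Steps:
J = -9 (J = 3 - 12 = -9)
A(O) = 1
n(g) = -4 + g**2
o(d, C) = -2 (o(d, C) = -2 + (d - d) = -2 + 0 = -2)
A(-174) - o(n(6), W(J, r)) = 1 - 1*(-2) = 1 + 2 = 3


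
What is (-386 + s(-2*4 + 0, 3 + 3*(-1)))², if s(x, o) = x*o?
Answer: 148996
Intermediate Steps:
s(x, o) = o*x
(-386 + s(-2*4 + 0, 3 + 3*(-1)))² = (-386 + (3 + 3*(-1))*(-2*4 + 0))² = (-386 + (3 - 3)*(-8 + 0))² = (-386 + 0*(-8))² = (-386 + 0)² = (-386)² = 148996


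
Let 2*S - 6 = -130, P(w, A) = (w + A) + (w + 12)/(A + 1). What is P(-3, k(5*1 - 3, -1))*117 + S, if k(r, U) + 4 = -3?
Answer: -2815/2 ≈ -1407.5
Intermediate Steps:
k(r, U) = -7 (k(r, U) = -4 - 3 = -7)
P(w, A) = A + w + (12 + w)/(1 + A) (P(w, A) = (A + w) + (12 + w)/(1 + A) = A + w + (12 + w)/(1 + A))
S = -62 (S = 3 + (½)*(-130) = 3 - 65 = -62)
P(-3, k(5*1 - 3, -1))*117 + S = ((12 - 7 + (-7)² + 2*(-3) - 7*(-3))/(1 - 7))*117 - 62 = ((12 - 7 + 49 - 6 + 21)/(-6))*117 - 62 = -⅙*69*117 - 62 = -23/2*117 - 62 = -2691/2 - 62 = -2815/2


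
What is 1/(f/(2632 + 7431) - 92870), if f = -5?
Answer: -10063/934550815 ≈ -1.0768e-5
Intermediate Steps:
1/(f/(2632 + 7431) - 92870) = 1/(-5/(2632 + 7431) - 92870) = 1/(-5/10063 - 92870) = 1/(-934550815/10063) = -10063/934550815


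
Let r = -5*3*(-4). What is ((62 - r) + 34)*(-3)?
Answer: -108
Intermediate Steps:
r = 60 (r = -15*(-4) = 60)
((62 - r) + 34)*(-3) = ((62 - 1*60) + 34)*(-3) = ((62 - 60) + 34)*(-3) = (2 + 34)*(-3) = 36*(-3) = -108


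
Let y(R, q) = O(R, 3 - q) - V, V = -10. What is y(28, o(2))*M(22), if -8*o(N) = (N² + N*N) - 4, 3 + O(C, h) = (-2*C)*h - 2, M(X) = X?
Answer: -4202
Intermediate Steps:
O(C, h) = -5 - 2*C*h (O(C, h) = -3 + ((-2*C)*h - 2) = -3 + (-2*C*h - 2) = -3 + (-2 - 2*C*h) = -5 - 2*C*h)
o(N) = ½ - N²/4 (o(N) = -((N² + N*N) - 4)/8 = -((N² + N²) - 4)/8 = -(2*N² - 4)/8 = -(-4 + 2*N²)/8 = ½ - N²/4)
y(R, q) = 5 - 2*R*(3 - q) (y(R, q) = (-5 - 2*R*(3 - q)) - 1*(-10) = (-5 - 2*R*(3 - q)) + 10 = 5 - 2*R*(3 - q))
y(28, o(2))*M(22) = (5 + 2*28*(-3 + (½ - ¼*2²)))*22 = (5 + 2*28*(-3 + (½ - ¼*4)))*22 = (5 + 2*28*(-3 + (½ - 1)))*22 = (5 + 2*28*(-3 - ½))*22 = (5 + 2*28*(-7/2))*22 = (5 - 196)*22 = -191*22 = -4202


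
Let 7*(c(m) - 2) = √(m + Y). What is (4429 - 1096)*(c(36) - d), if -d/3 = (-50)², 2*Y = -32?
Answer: 25004166 + 6666*√5/7 ≈ 2.5006e+7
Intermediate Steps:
Y = -16 (Y = (½)*(-32) = -16)
c(m) = 2 + √(-16 + m)/7 (c(m) = 2 + √(m - 16)/7 = 2 + √(-16 + m)/7)
d = -7500 (d = -3*(-50)² = -3*2500 = -7500)
(4429 - 1096)*(c(36) - d) = (4429 - 1096)*((2 + √(-16 + 36)/7) - 1*(-7500)) = 3333*((2 + √20/7) + 7500) = 3333*((2 + (2*√5)/7) + 7500) = 3333*((2 + 2*√5/7) + 7500) = 3333*(7502 + 2*√5/7) = 25004166 + 6666*√5/7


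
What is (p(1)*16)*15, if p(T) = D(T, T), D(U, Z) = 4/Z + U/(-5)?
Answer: 912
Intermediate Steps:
D(U, Z) = 4/Z - U/5 (D(U, Z) = 4/Z + U*(-⅕) = 4/Z - U/5)
p(T) = 4/T - T/5
(p(1)*16)*15 = ((4/1 - ⅕*1)*16)*15 = ((4*1 - ⅕)*16)*15 = ((4 - ⅕)*16)*15 = ((19/5)*16)*15 = (304/5)*15 = 912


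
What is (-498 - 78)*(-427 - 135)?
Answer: 323712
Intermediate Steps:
(-498 - 78)*(-427 - 135) = -576*(-562) = 323712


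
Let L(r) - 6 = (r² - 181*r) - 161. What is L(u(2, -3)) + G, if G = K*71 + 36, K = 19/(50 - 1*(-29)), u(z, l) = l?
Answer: 35556/79 ≈ 450.08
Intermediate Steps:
K = 19/79 (K = 19/(50 + 29) = 19/79 ≈ 0.24051)
L(r) = -155 + r² - 181*r (L(r) = 6 + ((r² - 181*r) - 161) = 6 + (-161 + r² - 181*r) = -155 + r² - 181*r)
G = 4193/79 (G = (19/79)*71 + 36 = 1349/79 + 36 = 4193/79 ≈ 53.076)
L(u(2, -3)) + G = (-155 + (-3)² - 181*(-3)) + 4193/79 = (-155 + 9 + 543) + 4193/79 = 397 + 4193/79 = 35556/79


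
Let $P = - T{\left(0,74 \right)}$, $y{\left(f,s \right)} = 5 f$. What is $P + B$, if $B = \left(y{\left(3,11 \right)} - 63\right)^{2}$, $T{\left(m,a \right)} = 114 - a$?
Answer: $2264$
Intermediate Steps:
$B = 2304$ ($B = \left(5 \cdot 3 - 63\right)^{2} = \left(15 - 63\right)^{2} = \left(-48\right)^{2} = 2304$)
$P = -40$ ($P = - (114 - 74) = \left(-1\right) 40 = -40$)
$P + B = -40 + 2304 = 2264$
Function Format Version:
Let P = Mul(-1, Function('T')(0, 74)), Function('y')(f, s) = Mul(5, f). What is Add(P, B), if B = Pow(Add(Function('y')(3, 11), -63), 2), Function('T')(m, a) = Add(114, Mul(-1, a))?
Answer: 2264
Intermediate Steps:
B = 2304 (B = Pow(Add(Mul(5, 3), -63), 2) = Pow(Add(15, -63), 2) = Pow(-48, 2) = 2304)
P = -40 (P = Mul(-1, Add(114, Mul(-1, 74))) = Mul(-1, Add(114, -74)) = Mul(-1, 40) = -40)
Add(P, B) = Add(-40, 2304) = 2264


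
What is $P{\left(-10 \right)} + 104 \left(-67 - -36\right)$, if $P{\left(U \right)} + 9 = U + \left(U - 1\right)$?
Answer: $-3254$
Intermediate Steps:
$P{\left(U \right)} = -10 + 2 U$ ($P{\left(U \right)} = -9 + \left(U + \left(U - 1\right)\right) = -9 + \left(U + \left(-1 + U\right)\right) = -9 + \left(-1 + 2 U\right) = -10 + 2 U$)
$P{\left(-10 \right)} + 104 \left(-67 - -36\right) = \left(-10 + 2 \left(-10\right)\right) + 104 \left(-67 - -36\right) = \left(-10 - 20\right) + 104 \left(-67 + 36\right) = -30 + 104 \left(-31\right) = -30 - 3224 = -3254$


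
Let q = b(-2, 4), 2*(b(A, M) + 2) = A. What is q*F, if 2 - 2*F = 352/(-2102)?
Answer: -3417/1051 ≈ -3.2512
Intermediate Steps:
F = 1139/1051 (F = 1 - 176/(-2102) = 1 - 176*(-1)/2102 = 1 - ½*(-176/1051) = 1 + 88/1051 = 1139/1051 ≈ 1.0837)
b(A, M) = -2 + A/2
q = -3 (q = -2 + (½)*(-2) = -2 - 1 = -3)
q*F = -3*1139/1051 = -3417/1051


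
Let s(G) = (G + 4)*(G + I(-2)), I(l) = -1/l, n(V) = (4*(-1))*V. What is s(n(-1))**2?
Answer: 1296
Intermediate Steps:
n(V) = -4*V
s(G) = (1/2 + G)*(4 + G) (s(G) = (G + 4)*(G - 1/(-2)) = (4 + G)*(G - 1*(-1/2)) = (4 + G)*(G + 1/2) = (4 + G)*(1/2 + G) = (1/2 + G)*(4 + G))
s(n(-1))**2 = (2 + (-4*(-1))**2 + 9*(-4*(-1))/2)**2 = (2 + 4**2 + (9/2)*4)**2 = (2 + 16 + 18)**2 = 36**2 = 1296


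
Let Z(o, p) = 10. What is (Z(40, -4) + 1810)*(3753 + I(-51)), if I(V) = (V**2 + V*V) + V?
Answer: 16205280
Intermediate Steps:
I(V) = V + 2*V**2 (I(V) = (V**2 + V**2) + V = 2*V**2 + V = V + 2*V**2)
(Z(40, -4) + 1810)*(3753 + I(-51)) = (10 + 1810)*(3753 - 51*(1 + 2*(-51))) = 1820*(3753 - 51*(1 - 102)) = 1820*(3753 - 51*(-101)) = 1820*(3753 + 5151) = 1820*8904 = 16205280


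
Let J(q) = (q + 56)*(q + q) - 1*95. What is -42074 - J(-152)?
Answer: -71163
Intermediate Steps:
J(q) = -95 + 2*q*(56 + q) (J(q) = (56 + q)*(2*q) - 95 = 2*q*(56 + q) - 95 = -95 + 2*q*(56 + q))
-42074 - J(-152) = -42074 - (-95 + 2*(-152)**2 + 112*(-152)) = -42074 - (-95 + 2*23104 - 17024) = -42074 - (-95 + 46208 - 17024) = -42074 - 1*29089 = -42074 - 29089 = -71163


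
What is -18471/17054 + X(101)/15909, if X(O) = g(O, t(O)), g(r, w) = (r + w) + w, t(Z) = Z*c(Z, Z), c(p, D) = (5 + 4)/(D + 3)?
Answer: -7587698767/7054114236 ≈ -1.0756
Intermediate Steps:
c(p, D) = 9/(3 + D)
t(Z) = 9*Z/(3 + Z) (t(Z) = Z*(9/(3 + Z)) = 9*Z/(3 + Z))
g(r, w) = r + 2*w
X(O) = O + 18*O/(3 + O) (X(O) = O + 2*(9*O/(3 + O)) = O + 18*O/(3 + O))
-18471/17054 + X(101)/15909 = -18471/17054 + (101*(21 + 101)/(3 + 101))/15909 = -18471*1/17054 + (101*122/104)*(1/15909) = -18471/17054 + (101*(1/104)*122)*(1/15909) = -18471/17054 + (6161/52)*(1/15909) = -18471/17054 + 6161/827268 = -7587698767/7054114236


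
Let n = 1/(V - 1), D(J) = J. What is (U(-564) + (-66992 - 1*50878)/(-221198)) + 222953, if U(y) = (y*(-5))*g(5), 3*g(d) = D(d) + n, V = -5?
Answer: 75482777716/331797 ≈ 2.2750e+5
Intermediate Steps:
n = -⅙ (n = 1/(-5 - 1) = 1/(-6) = -⅙ ≈ -0.16667)
g(d) = -1/18 + d/3 (g(d) = (d - ⅙)/3 = (-⅙ + d)/3 = -1/18 + d/3)
U(y) = -145*y/18 (U(y) = (y*(-5))*(-1/18 + (⅓)*5) = (-5*y)*(-1/18 + 5/3) = -5*y*(29/18) = -145*y/18)
(U(-564) + (-66992 - 1*50878)/(-221198)) + 222953 = (-145/18*(-564) + (-66992 - 1*50878)/(-221198)) + 222953 = (13630/3 + (-66992 - 50878)*(-1/221198)) + 222953 = (13630/3 - 117870*(-1/221198)) + 222953 = (13630/3 + 58935/110599) + 222953 = 1507641175/331797 + 222953 = 75482777716/331797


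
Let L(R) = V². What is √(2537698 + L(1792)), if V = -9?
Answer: √2537779 ≈ 1593.0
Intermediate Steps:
L(R) = 81 (L(R) = (-9)² = 81)
√(2537698 + L(1792)) = √(2537698 + 81) = √2537779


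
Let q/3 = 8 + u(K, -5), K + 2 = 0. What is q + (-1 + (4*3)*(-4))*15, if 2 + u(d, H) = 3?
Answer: -708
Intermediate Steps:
K = -2 (K = -2 + 0 = -2)
u(d, H) = 1 (u(d, H) = -2 + 3 = 1)
q = 27 (q = 3*(8 + 1) = 3*9 = 27)
q + (-1 + (4*3)*(-4))*15 = 27 + (-1 + (4*3)*(-4))*15 = 27 + (-1 + 12*(-4))*15 = 27 + (-1 - 48)*15 = 27 - 49*15 = 27 - 735 = -708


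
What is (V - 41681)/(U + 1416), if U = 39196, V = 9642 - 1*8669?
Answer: -10177/10153 ≈ -1.0024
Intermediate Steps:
V = 973 (V = 9642 - 8669 = 973)
(V - 41681)/(U + 1416) = (973 - 41681)/(39196 + 1416) = -40708/40612 = -40708*1/40612 = -10177/10153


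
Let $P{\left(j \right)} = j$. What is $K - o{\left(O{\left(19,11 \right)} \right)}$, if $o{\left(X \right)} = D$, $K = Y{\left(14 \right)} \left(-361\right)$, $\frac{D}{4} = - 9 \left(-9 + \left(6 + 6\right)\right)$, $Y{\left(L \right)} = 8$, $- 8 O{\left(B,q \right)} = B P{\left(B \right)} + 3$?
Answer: $-2780$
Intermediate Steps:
$O{\left(B,q \right)} = - \frac{3}{8} - \frac{B^{2}}{8}$ ($O{\left(B,q \right)} = - \frac{B B + 3}{8} = - \frac{B^{2} + 3}{8} = - \frac{3 + B^{2}}{8} = - \frac{3}{8} - \frac{B^{2}}{8}$)
$D = -108$ ($D = 4 \left(- 9 \left(-9 + \left(6 + 6\right)\right)\right) = 4 \left(- 9 \left(-9 + 12\right)\right) = 4 \left(\left(-9\right) 3\right) = 4 \left(-27\right) = -108$)
$K = -2888$ ($K = 8 \left(-361\right) = -2888$)
$o{\left(X \right)} = -108$
$K - o{\left(O{\left(19,11 \right)} \right)} = -2888 - -108 = -2888 + 108 = -2780$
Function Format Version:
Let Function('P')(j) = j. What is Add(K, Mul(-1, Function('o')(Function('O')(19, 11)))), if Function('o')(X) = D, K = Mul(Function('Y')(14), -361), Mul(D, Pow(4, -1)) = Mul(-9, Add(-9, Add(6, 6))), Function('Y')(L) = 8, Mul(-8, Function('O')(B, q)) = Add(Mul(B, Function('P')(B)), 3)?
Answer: -2780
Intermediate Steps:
Function('O')(B, q) = Add(Rational(-3, 8), Mul(Rational(-1, 8), Pow(B, 2))) (Function('O')(B, q) = Mul(Rational(-1, 8), Add(Mul(B, B), 3)) = Mul(Rational(-1, 8), Add(Pow(B, 2), 3)) = Mul(Rational(-1, 8), Add(3, Pow(B, 2))) = Add(Rational(-3, 8), Mul(Rational(-1, 8), Pow(B, 2))))
D = -108 (D = Mul(4, Mul(-9, Add(-9, Add(6, 6)))) = Mul(4, Mul(-9, Add(-9, 12))) = Mul(4, Mul(-9, 3)) = Mul(4, -27) = -108)
K = -2888 (K = Mul(8, -361) = -2888)
Function('o')(X) = -108
Add(K, Mul(-1, Function('o')(Function('O')(19, 11)))) = Add(-2888, Mul(-1, -108)) = Add(-2888, 108) = -2780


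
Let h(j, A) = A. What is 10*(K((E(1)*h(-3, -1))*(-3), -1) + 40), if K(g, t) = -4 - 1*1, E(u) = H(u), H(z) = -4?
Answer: 350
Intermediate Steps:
E(u) = -4
K(g, t) = -5 (K(g, t) = -4 - 1 = -5)
10*(K((E(1)*h(-3, -1))*(-3), -1) + 40) = 10*(-5 + 40) = 10*35 = 350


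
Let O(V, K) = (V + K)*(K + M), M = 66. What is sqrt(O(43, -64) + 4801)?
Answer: sqrt(4759) ≈ 68.985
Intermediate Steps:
O(V, K) = (66 + K)*(K + V) (O(V, K) = (V + K)*(K + 66) = (K + V)*(66 + K) = (66 + K)*(K + V))
sqrt(O(43, -64) + 4801) = sqrt(((-64)**2 + 66*(-64) + 66*43 - 64*43) + 4801) = sqrt((4096 - 4224 + 2838 - 2752) + 4801) = sqrt(-42 + 4801) = sqrt(4759)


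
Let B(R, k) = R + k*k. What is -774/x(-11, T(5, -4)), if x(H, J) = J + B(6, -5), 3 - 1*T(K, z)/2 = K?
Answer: -86/3 ≈ -28.667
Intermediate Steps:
B(R, k) = R + k²
T(K, z) = 6 - 2*K
x(H, J) = 31 + J (x(H, J) = J + (6 + (-5)²) = J + (6 + 25) = J + 31 = 31 + J)
-774/x(-11, T(5, -4)) = -774/(31 + (6 - 2*5)) = -774/(31 + (6 - 10)) = -774/(31 - 4) = -774/27 = -774*1/27 = -86/3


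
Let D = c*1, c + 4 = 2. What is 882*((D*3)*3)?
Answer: -15876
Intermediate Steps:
c = -2 (c = -4 + 2 = -2)
D = -2 (D = -2*1 = -2)
882*((D*3)*3) = 882*(-2*3*3) = 882*(-6*3) = 882*(-18) = -15876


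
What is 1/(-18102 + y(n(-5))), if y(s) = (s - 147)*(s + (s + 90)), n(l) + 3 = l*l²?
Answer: 1/27548 ≈ 3.6300e-5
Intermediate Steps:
n(l) = -3 + l³ (n(l) = -3 + l*l² = -3 + l³)
y(s) = (-147 + s)*(90 + 2*s) (y(s) = (-147 + s)*(s + (90 + s)) = (-147 + s)*(90 + 2*s))
1/(-18102 + y(n(-5))) = 1/(-18102 + (-13230 - 204*(-3 + (-5)³) + 2*(-3 + (-5)³)²)) = 1/(-18102 + (-13230 - 204*(-3 - 125) + 2*(-3 - 125)²)) = 1/(-18102 + (-13230 - 204*(-128) + 2*(-128)²)) = 1/(-18102 + (-13230 + 26112 + 2*16384)) = 1/(-18102 + (-13230 + 26112 + 32768)) = 1/(-18102 + 45650) = 1/27548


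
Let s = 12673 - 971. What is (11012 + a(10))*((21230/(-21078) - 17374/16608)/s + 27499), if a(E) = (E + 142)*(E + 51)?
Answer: 47603193955802459095/85342545576 ≈ 5.5779e+8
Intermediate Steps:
s = 11702
a(E) = (51 + E)*(142 + E) (a(E) = (142 + E)*(51 + E) = (51 + E)*(142 + E))
(11012 + a(10))*((21230/(-21078) - 17374/16608)/s + 27499) = (11012 + (7242 + 10² + 193*10))*((21230/(-21078) - 17374/16608)/11702 + 27499) = (11012 + (7242 + 100 + 1930))*((21230*(-1/21078) - 17374*1/16608)*(1/11702) + 27499) = (11012 + 9272)*((-10615/10539 - 8687/8304)*(1/11702) + 27499) = 20284*(-59899751/29171952*1/11702 + 27499) = 20284*(-59899751/341370182304 + 27499) = 20284*(9387338583277945/341370182304) = 47603193955802459095/85342545576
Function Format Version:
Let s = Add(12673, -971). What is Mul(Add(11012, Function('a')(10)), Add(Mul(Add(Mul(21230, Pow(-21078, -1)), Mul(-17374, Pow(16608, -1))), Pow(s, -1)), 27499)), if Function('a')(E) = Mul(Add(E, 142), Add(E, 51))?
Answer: Rational(47603193955802459095, 85342545576) ≈ 5.5779e+8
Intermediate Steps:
s = 11702
Function('a')(E) = Mul(Add(51, E), Add(142, E)) (Function('a')(E) = Mul(Add(142, E), Add(51, E)) = Mul(Add(51, E), Add(142, E)))
Mul(Add(11012, Function('a')(10)), Add(Mul(Add(Mul(21230, Pow(-21078, -1)), Mul(-17374, Pow(16608, -1))), Pow(s, -1)), 27499)) = Mul(Add(11012, Add(7242, Pow(10, 2), Mul(193, 10))), Add(Mul(Add(Mul(21230, Pow(-21078, -1)), Mul(-17374, Pow(16608, -1))), Pow(11702, -1)), 27499)) = Mul(Add(11012, Add(7242, 100, 1930)), Add(Mul(Add(Mul(21230, Rational(-1, 21078)), Mul(-17374, Rational(1, 16608))), Rational(1, 11702)), 27499)) = Mul(Add(11012, 9272), Add(Mul(Add(Rational(-10615, 10539), Rational(-8687, 8304)), Rational(1, 11702)), 27499)) = Mul(20284, Add(Mul(Rational(-59899751, 29171952), Rational(1, 11702)), 27499)) = Mul(20284, Add(Rational(-59899751, 341370182304), 27499)) = Mul(20284, Rational(9387338583277945, 341370182304)) = Rational(47603193955802459095, 85342545576)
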